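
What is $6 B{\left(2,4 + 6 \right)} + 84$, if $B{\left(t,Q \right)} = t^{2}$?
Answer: $108$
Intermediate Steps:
$6 B{\left(2,4 + 6 \right)} + 84 = 6 \cdot 2^{2} + 84 = 6 \cdot 4 + 84 = 24 + 84 = 108$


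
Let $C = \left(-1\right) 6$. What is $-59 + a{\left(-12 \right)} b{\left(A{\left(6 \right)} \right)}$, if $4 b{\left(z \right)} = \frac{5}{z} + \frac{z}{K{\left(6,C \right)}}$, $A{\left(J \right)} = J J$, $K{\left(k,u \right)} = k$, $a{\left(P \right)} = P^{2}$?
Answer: $162$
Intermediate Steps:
$C = -6$
$A{\left(J \right)} = J^{2}$
$b{\left(z \right)} = \frac{z}{24} + \frac{5}{4 z}$ ($b{\left(z \right)} = \frac{\frac{5}{z} + \frac{z}{6}}{4} = \frac{z}{24} + \frac{5}{4 z}$)
$-59 + a{\left(-12 \right)} b{\left(A{\left(6 \right)} \right)} = -59 + \left(-12\right)^{2} \frac{30 + \left(6^{2}\right)^{2}}{24 \cdot 6^{2}} = -59 + 144 \frac{30 + 36^{2}}{24 \cdot 36} = -59 + 144 \cdot \frac{1}{24} \cdot \frac{1}{36} \left(30 + 1296\right) = -59 + 144 \cdot \frac{1}{24} \cdot \frac{1}{36} \cdot 1326 = -59 + 144 \cdot \frac{221}{144} = -59 + 221 = 162$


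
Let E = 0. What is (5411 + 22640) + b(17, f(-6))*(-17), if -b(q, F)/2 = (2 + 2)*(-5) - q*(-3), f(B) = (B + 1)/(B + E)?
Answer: 29105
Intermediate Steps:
f(B) = (1 + B)/B (f(B) = (B + 1)/(B + 0) = (1 + B)/B)
b(q, F) = 40 - 6*q (b(q, F) = -2*((2 + 2)*(-5) - q*(-3)) = -2*(4*(-5) - (-3)*q) = -2*(-20 + 3*q) = 40 - 6*q)
(5411 + 22640) + b(17, f(-6))*(-17) = (5411 + 22640) + (40 - 6*17)*(-17) = 28051 + (40 - 102)*(-17) = 28051 - 62*(-17) = 28051 + 1054 = 29105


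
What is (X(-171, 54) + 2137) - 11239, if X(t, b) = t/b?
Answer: -54631/6 ≈ -9105.2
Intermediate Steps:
(X(-171, 54) + 2137) - 11239 = (-171/54 + 2137) - 11239 = (-171*1/54 + 2137) - 11239 = (-19/6 + 2137) - 11239 = 12803/6 - 11239 = -54631/6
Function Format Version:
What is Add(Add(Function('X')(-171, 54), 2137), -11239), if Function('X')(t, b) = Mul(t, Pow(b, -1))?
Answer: Rational(-54631, 6) ≈ -9105.2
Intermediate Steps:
Add(Add(Function('X')(-171, 54), 2137), -11239) = Add(Add(Mul(-171, Pow(54, -1)), 2137), -11239) = Add(Add(Mul(-171, Rational(1, 54)), 2137), -11239) = Add(Add(Rational(-19, 6), 2137), -11239) = Add(Rational(12803, 6), -11239) = Rational(-54631, 6)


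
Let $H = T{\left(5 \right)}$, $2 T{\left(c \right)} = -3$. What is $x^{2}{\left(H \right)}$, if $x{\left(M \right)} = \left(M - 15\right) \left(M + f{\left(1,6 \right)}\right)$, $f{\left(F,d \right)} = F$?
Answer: $\frac{1089}{16} \approx 68.063$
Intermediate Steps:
$T{\left(c \right)} = - \frac{3}{2}$ ($T{\left(c \right)} = \frac{1}{2} \left(-3\right) = - \frac{3}{2}$)
$H = - \frac{3}{2} \approx -1.5$
$x{\left(M \right)} = \left(1 + M\right) \left(-15 + M\right)$ ($x{\left(M \right)} = \left(M - 15\right) \left(M + 1\right) = \left(-15 + M\right) \left(1 + M\right) = \left(1 + M\right) \left(-15 + M\right)$)
$x^{2}{\left(H \right)} = \left(-15 + \left(- \frac{3}{2}\right)^{2} - -21\right)^{2} = \left(-15 + \frac{9}{4} + 21\right)^{2} = \left(\frac{33}{4}\right)^{2} = \frac{1089}{16}$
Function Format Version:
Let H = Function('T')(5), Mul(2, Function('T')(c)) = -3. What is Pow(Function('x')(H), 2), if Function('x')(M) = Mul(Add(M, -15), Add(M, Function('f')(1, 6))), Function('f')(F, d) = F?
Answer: Rational(1089, 16) ≈ 68.063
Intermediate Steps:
Function('T')(c) = Rational(-3, 2) (Function('T')(c) = Mul(Rational(1, 2), -3) = Rational(-3, 2))
H = Rational(-3, 2) ≈ -1.5000
Function('x')(M) = Mul(Add(1, M), Add(-15, M)) (Function('x')(M) = Mul(Add(M, -15), Add(M, 1)) = Mul(Add(-15, M), Add(1, M)) = Mul(Add(1, M), Add(-15, M)))
Pow(Function('x')(H), 2) = Pow(Add(-15, Pow(Rational(-3, 2), 2), Mul(-14, Rational(-3, 2))), 2) = Pow(Add(-15, Rational(9, 4), 21), 2) = Pow(Rational(33, 4), 2) = Rational(1089, 16)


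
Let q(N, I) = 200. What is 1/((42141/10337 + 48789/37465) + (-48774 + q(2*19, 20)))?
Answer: -387275705/18809446950212 ≈ -2.0589e-5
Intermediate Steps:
1/((42141/10337 + 48789/37465) + (-48774 + q(2*19, 20))) = 1/((42141/10337 + 48789/37465) + (-48774 + 200)) = 1/((42141*(1/10337) + 48789*(1/37465)) - 48574) = 1/((42141/10337 + 48789/37465) - 48574) = 1/(2083144458/387275705 - 48574) = 1/(-18809446950212/387275705) = -387275705/18809446950212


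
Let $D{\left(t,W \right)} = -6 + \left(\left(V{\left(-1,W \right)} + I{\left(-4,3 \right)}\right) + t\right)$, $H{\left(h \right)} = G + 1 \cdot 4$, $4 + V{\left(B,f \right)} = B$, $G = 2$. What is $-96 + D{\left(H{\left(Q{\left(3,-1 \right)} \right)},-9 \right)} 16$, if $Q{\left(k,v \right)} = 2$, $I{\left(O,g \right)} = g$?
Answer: $-128$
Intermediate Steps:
$V{\left(B,f \right)} = -4 + B$
$H{\left(h \right)} = 6$ ($H{\left(h \right)} = 2 + 1 \cdot 4 = 2 + 4 = 6$)
$D{\left(t,W \right)} = -8 + t$ ($D{\left(t,W \right)} = -6 + \left(\left(\left(-4 - 1\right) + 3\right) + t\right) = -6 + \left(\left(-5 + 3\right) + t\right) = -6 + \left(-2 + t\right) = -8 + t$)
$-96 + D{\left(H{\left(Q{\left(3,-1 \right)} \right)},-9 \right)} 16 = -96 + \left(-8 + 6\right) 16 = -96 - 32 = -128$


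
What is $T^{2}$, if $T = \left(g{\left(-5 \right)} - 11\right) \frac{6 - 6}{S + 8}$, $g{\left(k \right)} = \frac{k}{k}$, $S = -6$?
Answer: $0$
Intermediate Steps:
$g{\left(k \right)} = 1$
$T = 0$ ($T = \left(1 - 11\right) \frac{6 - 6}{-6 + 8} = - 10 \cdot \frac{0}{2} = - 10 \cdot 0 \cdot \frac{1}{2} = \left(-10\right) 0 = 0$)
$T^{2} = 0^{2} = 0$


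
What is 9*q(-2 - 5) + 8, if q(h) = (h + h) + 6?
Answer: -64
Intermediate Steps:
q(h) = 6 + 2*h (q(h) = 2*h + 6 = 6 + 2*h)
9*q(-2 - 5) + 8 = 9*(6 + 2*(-2 - 5)) + 8 = 9*(6 + 2*(-7)) + 8 = 9*(6 - 14) + 8 = 9*(-8) + 8 = -72 + 8 = -64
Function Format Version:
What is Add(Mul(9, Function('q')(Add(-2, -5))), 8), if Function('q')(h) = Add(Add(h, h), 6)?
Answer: -64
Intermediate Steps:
Function('q')(h) = Add(6, Mul(2, h)) (Function('q')(h) = Add(Mul(2, h), 6) = Add(6, Mul(2, h)))
Add(Mul(9, Function('q')(Add(-2, -5))), 8) = Add(Mul(9, Add(6, Mul(2, Add(-2, -5)))), 8) = Add(Mul(9, Add(6, Mul(2, -7))), 8) = Add(Mul(9, Add(6, -14)), 8) = Add(Mul(9, -8), 8) = Add(-72, 8) = -64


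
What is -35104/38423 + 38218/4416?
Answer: 656715475/84837984 ≈ 7.7408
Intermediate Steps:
-35104/38423 + 38218/4416 = -35104*1/38423 + 38218*(1/4416) = -35104/38423 + 19109/2208 = 656715475/84837984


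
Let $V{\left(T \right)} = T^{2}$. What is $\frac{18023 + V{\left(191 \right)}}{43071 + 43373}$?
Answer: $\frac{13626}{21611} \approx 0.63051$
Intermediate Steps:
$\frac{18023 + V{\left(191 \right)}}{43071 + 43373} = \frac{18023 + 191^{2}}{43071 + 43373} = \frac{18023 + 36481}{86444} = 54504 \cdot \frac{1}{86444} = \frac{13626}{21611}$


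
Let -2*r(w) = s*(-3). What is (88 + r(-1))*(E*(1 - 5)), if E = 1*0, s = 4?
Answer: 0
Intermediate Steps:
r(w) = 6 (r(w) = -2*(-3) = -½*(-12) = 6)
E = 0
(88 + r(-1))*(E*(1 - 5)) = (88 + 6)*(0*(1 - 5)) = 94*(0*(-4)) = 94*0 = 0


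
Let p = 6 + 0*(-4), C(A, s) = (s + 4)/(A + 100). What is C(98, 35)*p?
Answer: 13/11 ≈ 1.1818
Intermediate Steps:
C(A, s) = (4 + s)/(100 + A)
p = 6 (p = 6 + 0 = 6)
C(98, 35)*p = ((4 + 35)/(100 + 98))*6 = (39/198)*6 = ((1/198)*39)*6 = (13/66)*6 = 13/11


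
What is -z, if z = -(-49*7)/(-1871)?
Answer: 343/1871 ≈ 0.18332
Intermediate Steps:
z = -343/1871 (z = -(-343)*(-1)/1871 = -1*343/1871 = -343/1871 ≈ -0.18332)
-z = -1*(-343/1871) = 343/1871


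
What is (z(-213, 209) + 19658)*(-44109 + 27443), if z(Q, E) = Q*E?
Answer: 414300094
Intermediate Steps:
z(Q, E) = E*Q
(z(-213, 209) + 19658)*(-44109 + 27443) = (209*(-213) + 19658)*(-44109 + 27443) = (-44517 + 19658)*(-16666) = -24859*(-16666) = 414300094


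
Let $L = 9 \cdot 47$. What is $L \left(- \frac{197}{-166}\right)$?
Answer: $\frac{83331}{166} \approx 501.99$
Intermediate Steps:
$L = 423$
$L \left(- \frac{197}{-166}\right) = 423 \left(- \frac{197}{-166}\right) = 423 \left(\left(-197\right) \left(- \frac{1}{166}\right)\right) = 423 \cdot \frac{197}{166} = \frac{83331}{166}$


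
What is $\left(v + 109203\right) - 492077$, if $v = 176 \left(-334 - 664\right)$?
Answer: $-558522$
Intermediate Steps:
$v = -175648$ ($v = 176 \left(-998\right) = -175648$)
$\left(v + 109203\right) - 492077 = \left(-175648 + 109203\right) - 492077 = -66445 - 492077 = -558522$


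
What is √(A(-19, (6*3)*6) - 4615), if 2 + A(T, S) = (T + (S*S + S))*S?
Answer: 3*√140523 ≈ 1124.6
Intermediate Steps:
A(T, S) = -2 + S*(S + T + S²) (A(T, S) = -2 + (T + (S*S + S))*S = -2 + (T + (S² + S))*S = -2 + (T + (S + S²))*S = -2 + (S + T + S²)*S = -2 + S*(S + T + S²))
√(A(-19, (6*3)*6) - 4615) = √((-2 + ((6*3)*6)² + ((6*3)*6)³ + ((6*3)*6)*(-19)) - 4615) = √((-2 + (18*6)² + (18*6)³ + (18*6)*(-19)) - 4615) = √((-2 + 108² + 108³ + 108*(-19)) - 4615) = √((-2 + 11664 + 1259712 - 2052) - 4615) = √(1269322 - 4615) = √1264707 = 3*√140523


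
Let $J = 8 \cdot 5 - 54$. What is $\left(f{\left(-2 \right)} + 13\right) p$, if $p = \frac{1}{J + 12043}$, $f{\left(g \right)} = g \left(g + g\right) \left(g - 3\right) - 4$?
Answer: $- \frac{31}{12029} \approx -0.0025771$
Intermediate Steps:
$f{\left(g \right)} = -4 + 2 g^{2} \left(-3 + g\right)$ ($f{\left(g \right)} = g 2 g \left(-3 + g\right) - 4 = 2 g^{2} \left(-3 + g\right) - 4 = -4 + 2 g^{2} \left(-3 + g\right)$)
$J = -14$ ($J = 40 - 54 = -14$)
$p = \frac{1}{12029}$ ($p = \frac{1}{-14 + 12043} = \frac{1}{12029} \approx 8.3132 \cdot 10^{-5}$)
$\left(f{\left(-2 \right)} + 13\right) p = \left(\left(-4 - 6 \left(-2\right)^{2} + 2 \left(-2\right)^{3}\right) + 13\right) \frac{1}{12029} = \left(\left(-4 - 24 + 2 \left(-8\right)\right) + 13\right) \frac{1}{12029} = \left(\left(-4 - 24 - 16\right) + 13\right) \frac{1}{12029} = \left(-44 + 13\right) \frac{1}{12029} = \left(-31\right) \frac{1}{12029} = - \frac{31}{12029}$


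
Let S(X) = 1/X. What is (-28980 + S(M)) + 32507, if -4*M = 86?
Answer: 151659/43 ≈ 3527.0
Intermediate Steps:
M = -43/2 (M = -1/4*86 = -43/2 ≈ -21.500)
(-28980 + S(M)) + 32507 = (-28980 + 1/(-43/2)) + 32507 = (-28980 - 2/43) + 32507 = -1246142/43 + 32507 = 151659/43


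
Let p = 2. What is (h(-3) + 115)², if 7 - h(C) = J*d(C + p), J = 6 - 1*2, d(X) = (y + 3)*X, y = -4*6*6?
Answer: 195364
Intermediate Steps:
y = -144 (y = -24*6 = -144)
d(X) = -141*X (d(X) = (-144 + 3)*X = -141*X)
J = 4 (J = 6 - 2 = 4)
h(C) = 1135 + 564*C (h(C) = 7 - 4*(-141*(C + 2)) = 7 - 4*(-141*(2 + C)) = 7 - 4*(-282 - 141*C) = 7 - (-1128 - 564*C) = 7 + (1128 + 564*C) = 1135 + 564*C)
(h(-3) + 115)² = ((1135 + 564*(-3)) + 115)² = ((1135 - 1692) + 115)² = (-557 + 115)² = (-442)² = 195364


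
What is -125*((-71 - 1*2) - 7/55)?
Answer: 100550/11 ≈ 9140.9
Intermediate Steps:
-125*((-71 - 1*2) - 7/55) = -125*((-71 - 2) - 7*1/55) = -125*(-73 - 7/55) = -125*(-4022/55) = 100550/11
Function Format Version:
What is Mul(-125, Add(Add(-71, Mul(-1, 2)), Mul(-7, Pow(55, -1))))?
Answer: Rational(100550, 11) ≈ 9140.9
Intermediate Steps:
Mul(-125, Add(Add(-71, Mul(-1, 2)), Mul(-7, Pow(55, -1)))) = Mul(-125, Add(Add(-71, -2), Mul(-7, Rational(1, 55)))) = Mul(-125, Add(-73, Rational(-7, 55))) = Mul(-125, Rational(-4022, 55)) = Rational(100550, 11)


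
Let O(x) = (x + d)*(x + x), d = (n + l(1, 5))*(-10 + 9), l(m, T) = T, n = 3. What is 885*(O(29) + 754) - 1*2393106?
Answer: -647886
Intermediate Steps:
d = -8 (d = (3 + 5)*(-10 + 9) = 8*(-1) = -8)
O(x) = 2*x*(-8 + x) (O(x) = (x - 8)*(x + x) = (-8 + x)*(2*x) = 2*x*(-8 + x))
885*(O(29) + 754) - 1*2393106 = 885*(2*29*(-8 + 29) + 754) - 1*2393106 = 885*(2*29*21 + 754) - 2393106 = 885*(1218 + 754) - 2393106 = 885*1972 - 2393106 = 1745220 - 2393106 = -647886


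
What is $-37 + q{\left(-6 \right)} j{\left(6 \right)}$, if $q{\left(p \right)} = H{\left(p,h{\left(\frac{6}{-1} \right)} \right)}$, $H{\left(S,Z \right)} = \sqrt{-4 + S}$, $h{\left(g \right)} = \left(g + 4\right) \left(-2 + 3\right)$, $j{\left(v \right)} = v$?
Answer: $-37 + 6 i \sqrt{10} \approx -37.0 + 18.974 i$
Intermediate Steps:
$h{\left(g \right)} = 4 + g$ ($h{\left(g \right)} = \left(4 + g\right) 1 = 4 + g$)
$q{\left(p \right)} = \sqrt{-4 + p}$
$-37 + q{\left(-6 \right)} j{\left(6 \right)} = -37 + \sqrt{-4 - 6} \cdot 6 = -37 + \sqrt{-10} \cdot 6 = -37 + i \sqrt{10} \cdot 6 = -37 + 6 i \sqrt{10}$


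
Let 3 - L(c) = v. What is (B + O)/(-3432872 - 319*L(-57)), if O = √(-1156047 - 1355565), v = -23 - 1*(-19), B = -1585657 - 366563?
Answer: 130148/229007 - 2*I*√69767/1145035 ≈ 0.56831 - 0.00046136*I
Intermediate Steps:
B = -1952220
v = -4 (v = -23 + 19 = -4)
L(c) = 7 (L(c) = 3 - 1*(-4) = 3 + 4 = 7)
O = 6*I*√69767 (O = √(-2511612) = 6*I*√69767 ≈ 1584.8*I)
(B + O)/(-3432872 - 319*L(-57)) = (-1952220 + 6*I*√69767)/(-3432872 - 319*7) = (-1952220 + 6*I*√69767)/(-3432872 - 2233) = (-1952220 + 6*I*√69767)/(-3435105) = (-1952220 + 6*I*√69767)*(-1/3435105) = 130148/229007 - 2*I*√69767/1145035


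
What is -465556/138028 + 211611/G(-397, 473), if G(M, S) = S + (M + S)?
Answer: 2412721072/6314781 ≈ 382.08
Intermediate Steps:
G(M, S) = M + 2*S
-465556/138028 + 211611/G(-397, 473) = -465556/138028 + 211611/(-397 + 2*473) = -465556*1/138028 + 211611/(-397 + 946) = -116389/34507 + 211611/549 = -116389/34507 + 211611*(1/549) = -116389/34507 + 70537/183 = 2412721072/6314781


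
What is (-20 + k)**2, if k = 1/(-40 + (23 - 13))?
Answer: 361201/900 ≈ 401.33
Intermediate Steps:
k = -1/30 (k = 1/(-40 + 10) = 1/(-30) = -1/30 ≈ -0.033333)
(-20 + k)**2 = (-20 - 1/30)**2 = (-601/30)**2 = 361201/900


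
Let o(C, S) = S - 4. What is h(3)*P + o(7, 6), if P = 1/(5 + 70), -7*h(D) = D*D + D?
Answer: 346/175 ≈ 1.9771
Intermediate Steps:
o(C, S) = -4 + S
h(D) = -D/7 - D**2/7 (h(D) = -(D*D + D)/7 = -(D**2 + D)/7 = -(D + D**2)/7 = -D/7 - D**2/7)
P = 1/75 ≈ 0.013333
h(3)*P + o(7, 6) = -1/7*3*(1 + 3)*(1/75) + (-4 + 6) = -1/7*3*4*(1/75) + 2 = -12/7*1/75 + 2 = -4/175 + 2 = 346/175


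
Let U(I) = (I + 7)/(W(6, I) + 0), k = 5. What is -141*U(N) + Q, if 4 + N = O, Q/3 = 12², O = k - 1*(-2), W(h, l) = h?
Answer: 197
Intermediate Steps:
O = 7 (O = 5 - 1*(-2) = 5 + 2 = 7)
Q = 432 (Q = 3*12² = 3*144 = 432)
N = 3 (N = -4 + 7 = 3)
U(I) = 7/6 + I/6 (U(I) = (I + 7)/(6 + 0) = (7 + I)/6 = (7 + I)*(⅙) = 7/6 + I/6)
-141*U(N) + Q = -141*(7/6 + (⅙)*3) + 432 = -141*(7/6 + ½) + 432 = -141*5/3 + 432 = -235 + 432 = 197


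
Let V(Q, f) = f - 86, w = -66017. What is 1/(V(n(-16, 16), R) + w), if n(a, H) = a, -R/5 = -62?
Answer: -1/65793 ≈ -1.5199e-5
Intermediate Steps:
R = 310 (R = -5*(-62) = 310)
V(Q, f) = -86 + f
1/(V(n(-16, 16), R) + w) = 1/((-86 + 310) - 66017) = 1/(224 - 66017) = 1/(-65793) = -1/65793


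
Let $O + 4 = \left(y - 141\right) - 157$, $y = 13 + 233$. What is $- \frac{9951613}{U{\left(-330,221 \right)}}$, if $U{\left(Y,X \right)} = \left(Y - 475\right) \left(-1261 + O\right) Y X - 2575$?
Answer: $\frac{9951613}{77319294625} \approx 0.00012871$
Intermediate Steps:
$y = 246$
$O = -56$ ($O = -4 + \left(\left(246 - 141\right) - 157\right) = -4 + \left(105 - 157\right) = -4 - 52 = -56$)
$U{\left(Y,X \right)} = -2575 + X Y \left(625575 - 1317 Y\right)$ ($U{\left(Y,X \right)} = \left(Y - 475\right) \left(-1261 - 56\right) Y X - 2575 = \left(-475 + Y\right) \left(-1317\right) Y X - 2575 = \left(625575 - 1317 Y\right) Y X - 2575 = Y \left(625575 - 1317 Y\right) X - 2575 = X Y \left(625575 - 1317 Y\right) - 2575 = -2575 + X Y \left(625575 - 1317 Y\right)$)
$- \frac{9951613}{U{\left(-330,221 \right)}} = - \frac{9951613}{-2575 - 291057 \left(-330\right)^{2} + 625575 \cdot 221 \left(-330\right)} = - \frac{9951613}{-2575 - 291057 \cdot 108900 - 45623184750} = - \frac{9951613}{-2575 - 31696107300 - 45623184750} = - \frac{9951613}{-77319294625} = \left(-9951613\right) \left(- \frac{1}{77319294625}\right) = \frac{9951613}{77319294625}$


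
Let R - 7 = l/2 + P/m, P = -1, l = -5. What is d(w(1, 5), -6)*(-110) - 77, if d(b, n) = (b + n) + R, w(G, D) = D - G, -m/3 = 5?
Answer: -1078/3 ≈ -359.33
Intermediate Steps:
m = -15 (m = -3*5 = -15)
R = 137/30 (R = 7 + (-5/2 - 1/(-15)) = 7 + (-5*1/2 - 1*(-1/15)) = 7 + (-5/2 + 1/15) = 7 - 73/30 = 137/30 ≈ 4.5667)
d(b, n) = 137/30 + b + n (d(b, n) = (b + n) + 137/30 = 137/30 + b + n)
d(w(1, 5), -6)*(-110) - 77 = (137/30 + (5 - 1*1) - 6)*(-110) - 77 = (137/30 + (5 - 1) - 6)*(-110) - 77 = (137/30 + 4 - 6)*(-110) - 77 = (77/30)*(-110) - 77 = -847/3 - 77 = -1078/3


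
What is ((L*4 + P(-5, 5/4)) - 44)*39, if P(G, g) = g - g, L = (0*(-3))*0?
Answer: -1716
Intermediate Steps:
L = 0 (L = 0*0 = 0)
P(G, g) = 0
((L*4 + P(-5, 5/4)) - 44)*39 = ((0*4 + 0) - 44)*39 = ((0 + 0) - 44)*39 = (0 - 44)*39 = -44*39 = -1716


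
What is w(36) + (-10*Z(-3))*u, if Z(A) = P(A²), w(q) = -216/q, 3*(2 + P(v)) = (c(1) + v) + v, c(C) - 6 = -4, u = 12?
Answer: -566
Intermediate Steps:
c(C) = 2 (c(C) = 6 - 4 = 2)
P(v) = -4/3 + 2*v/3 (P(v) = -2 + ((2 + v) + v)/3 = -2 + (2 + 2*v)/3 = -2 + (⅔ + 2*v/3) = -4/3 + 2*v/3)
Z(A) = -4/3 + 2*A²/3
w(36) + (-10*Z(-3))*u = -216/36 - 10*(-4/3 + (⅔)*(-3)²)*12 = -216*1/36 - 10*(-4/3 + (⅔)*9)*12 = -6 - 10*(-4/3 + 6)*12 = -6 - 10*14/3*12 = -6 - 140/3*12 = -6 - 560 = -566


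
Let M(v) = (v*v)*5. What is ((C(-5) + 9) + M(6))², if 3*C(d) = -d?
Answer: 327184/9 ≈ 36354.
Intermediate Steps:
C(d) = -d/3 (C(d) = (-d)/3 = -d/3)
M(v) = 5*v² (M(v) = v²*5 = 5*v²)
((C(-5) + 9) + M(6))² = ((-⅓*(-5) + 9) + 5*6²)² = ((5/3 + 9) + 5*36)² = (32/3 + 180)² = (572/3)² = 327184/9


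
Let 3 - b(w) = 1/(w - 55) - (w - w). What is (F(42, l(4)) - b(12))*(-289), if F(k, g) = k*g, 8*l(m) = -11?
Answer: 3020917/172 ≈ 17563.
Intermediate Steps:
l(m) = -11/8 (l(m) = (⅛)*(-11) = -11/8)
F(k, g) = g*k
b(w) = 3 - 1/(-55 + w) (b(w) = 3 - (1/(w - 55) - (w - w)) = 3 - (1/(-55 + w) - 1*0) = 3 - (1/(-55 + w) + 0) = 3 - 1/(-55 + w))
(F(42, l(4)) - b(12))*(-289) = (-11/8*42 - (-166 + 3*12)/(-55 + 12))*(-289) = (-231/4 - (-166 + 36)/(-43))*(-289) = (-231/4 - (-1)*(-130)/43)*(-289) = (-231/4 - 1*130/43)*(-289) = (-231/4 - 130/43)*(-289) = -10453/172*(-289) = 3020917/172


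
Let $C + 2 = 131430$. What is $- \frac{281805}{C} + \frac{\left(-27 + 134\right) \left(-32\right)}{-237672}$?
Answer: $- \frac{8315893561}{3904594452} \approx -2.1298$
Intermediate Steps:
$C = 131428$ ($C = -2 + 131430 = 131428$)
$- \frac{281805}{C} + \frac{\left(-27 + 134\right) \left(-32\right)}{-237672} = - \frac{281805}{131428} + \frac{\left(-27 + 134\right) \left(-32\right)}{-237672} = \left(-281805\right) \frac{1}{131428} + 107 \left(-32\right) \left(- \frac{1}{237672}\right) = - \frac{281805}{131428} - - \frac{428}{29709} = - \frac{281805}{131428} + \frac{428}{29709} = - \frac{8315893561}{3904594452}$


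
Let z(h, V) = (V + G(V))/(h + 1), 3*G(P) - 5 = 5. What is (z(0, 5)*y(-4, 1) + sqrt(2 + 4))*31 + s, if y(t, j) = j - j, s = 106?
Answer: 106 + 31*sqrt(6) ≈ 181.93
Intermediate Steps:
G(P) = 10/3 (G(P) = 5/3 + (1/3)*5 = 5/3 + 5/3 = 10/3)
z(h, V) = (10/3 + V)/(1 + h) (z(h, V) = (V + 10/3)/(h + 1) = (10/3 + V)/(1 + h))
y(t, j) = 0
(z(0, 5)*y(-4, 1) + sqrt(2 + 4))*31 + s = (((10/3 + 5)/(1 + 0))*0 + sqrt(2 + 4))*31 + 106 = (((25/3)/1)*0 + sqrt(6))*31 + 106 = ((1*(25/3))*0 + sqrt(6))*31 + 106 = ((25/3)*0 + sqrt(6))*31 + 106 = (0 + sqrt(6))*31 + 106 = sqrt(6)*31 + 106 = 31*sqrt(6) + 106 = 106 + 31*sqrt(6)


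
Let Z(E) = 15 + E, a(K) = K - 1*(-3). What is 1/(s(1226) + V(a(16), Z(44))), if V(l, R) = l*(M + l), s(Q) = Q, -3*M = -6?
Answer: 1/1625 ≈ 0.00061538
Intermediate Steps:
M = 2 (M = -⅓*(-6) = 2)
a(K) = 3 + K (a(K) = K + 3 = 3 + K)
V(l, R) = l*(2 + l)
1/(s(1226) + V(a(16), Z(44))) = 1/(1226 + (3 + 16)*(2 + (3 + 16))) = 1/(1226 + 19*(2 + 19)) = 1/(1226 + 19*21) = 1/(1226 + 399) = 1/1625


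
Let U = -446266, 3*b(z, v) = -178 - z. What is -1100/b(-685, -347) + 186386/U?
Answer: -261195917/37709477 ≈ -6.9265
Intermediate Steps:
b(z, v) = -178/3 - z/3 (b(z, v) = (-178 - z)/3 = -178/3 - z/3)
-1100/b(-685, -347) + 186386/U = -1100/(-178/3 - 1/3*(-685)) + 186386/(-446266) = -1100/(-178/3 + 685/3) + 186386*(-1/446266) = -1100/169 - 93193/223133 = -261195917/37709477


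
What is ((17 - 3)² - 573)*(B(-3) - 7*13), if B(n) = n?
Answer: 35438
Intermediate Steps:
((17 - 3)² - 573)*(B(-3) - 7*13) = ((17 - 3)² - 573)*(-3 - 7*13) = (14² - 573)*(-3 - 91) = (196 - 573)*(-94) = -377*(-94) = 35438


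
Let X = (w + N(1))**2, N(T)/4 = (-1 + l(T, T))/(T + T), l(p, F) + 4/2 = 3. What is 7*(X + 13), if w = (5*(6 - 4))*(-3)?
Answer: 6391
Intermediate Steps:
l(p, F) = 1 (l(p, F) = -2 + 3 = 1)
N(T) = 0 (N(T) = 4*((-1 + 1)/(T + T)) = 4*(0/((2*T))) = 4*(0*(1/(2*T))) = 4*0 = 0)
w = -30 (w = (5*2)*(-3) = 10*(-3) = -30)
X = 900 (X = (-30 + 0)**2 = (-30)**2 = 900)
7*(X + 13) = 7*(900 + 13) = 7*913 = 6391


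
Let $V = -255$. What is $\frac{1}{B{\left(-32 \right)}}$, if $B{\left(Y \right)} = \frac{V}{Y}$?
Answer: $\frac{32}{255} \approx 0.12549$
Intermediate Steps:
$B{\left(Y \right)} = - \frac{255}{Y}$
$\frac{1}{B{\left(-32 \right)}} = \frac{1}{\left(-255\right) \frac{1}{-32}} = \frac{1}{\left(-255\right) \left(- \frac{1}{32}\right)} = \frac{1}{\frac{255}{32}} = \frac{32}{255}$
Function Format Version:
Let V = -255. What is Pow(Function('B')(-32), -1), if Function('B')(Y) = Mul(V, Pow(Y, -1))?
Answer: Rational(32, 255) ≈ 0.12549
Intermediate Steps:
Function('B')(Y) = Mul(-255, Pow(Y, -1))
Pow(Function('B')(-32), -1) = Pow(Mul(-255, Pow(-32, -1)), -1) = Pow(Mul(-255, Rational(-1, 32)), -1) = Pow(Rational(255, 32), -1) = Rational(32, 255)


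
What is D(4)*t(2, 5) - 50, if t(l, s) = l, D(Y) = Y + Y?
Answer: -34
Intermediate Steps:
D(Y) = 2*Y
D(4)*t(2, 5) - 50 = (2*4)*2 - 50 = 8*2 - 50 = 16 - 50 = -34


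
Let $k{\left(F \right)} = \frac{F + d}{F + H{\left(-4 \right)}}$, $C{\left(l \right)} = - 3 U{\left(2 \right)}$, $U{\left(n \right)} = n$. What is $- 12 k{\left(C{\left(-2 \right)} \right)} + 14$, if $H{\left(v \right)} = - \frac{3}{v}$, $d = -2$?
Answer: $- \frac{30}{7} \approx -4.2857$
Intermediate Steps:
$C{\left(l \right)} = -6$ ($C{\left(l \right)} = \left(-3\right) 2 = -6$)
$k{\left(F \right)} = \frac{-2 + F}{\frac{3}{4} + F}$ ($k{\left(F \right)} = \frac{F - 2}{F - \frac{3}{-4}} = \frac{-2 + F}{F - - \frac{3}{4}} = \frac{-2 + F}{F + \frac{3}{4}} = \frac{-2 + F}{\frac{3}{4} + F}$)
$- 12 k{\left(C{\left(-2 \right)} \right)} + 14 = - 12 \frac{4 \left(-2 - 6\right)}{3 + 4 \left(-6\right)} + 14 = - 12 \cdot 4 \frac{1}{3 - 24} \left(-8\right) + 14 = - 12 \cdot 4 \frac{1}{-21} \left(-8\right) + 14 = - 12 \cdot 4 \left(- \frac{1}{21}\right) \left(-8\right) + 14 = \left(-12\right) \frac{32}{21} + 14 = - \frac{128}{7} + 14 = - \frac{30}{7}$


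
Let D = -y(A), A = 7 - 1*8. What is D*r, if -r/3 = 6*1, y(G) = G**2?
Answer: 18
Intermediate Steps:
A = -1 (A = 7 - 8 = -1)
D = -1 (D = -1*(-1)**2 = -1*1 = -1)
r = -18 ≈ -18.000
D*r = -1*(-18) = 18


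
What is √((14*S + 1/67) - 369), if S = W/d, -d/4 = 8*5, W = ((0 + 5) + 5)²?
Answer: I*√6782611/134 ≈ 19.435*I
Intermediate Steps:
W = 100 (W = (5 + 5)² = 10² = 100)
d = -160 (d = -32*5 = -4*40 = -160)
S = -5/8 (S = 100/(-160) = 100*(-1/160) = -5/8 ≈ -0.62500)
√((14*S + 1/67) - 369) = √((14*(-5/8) + 1/67) - 369) = √((-35/4 + 1/67) - 369) = √(-2341/268 - 369) = √(-101233/268) = I*√6782611/134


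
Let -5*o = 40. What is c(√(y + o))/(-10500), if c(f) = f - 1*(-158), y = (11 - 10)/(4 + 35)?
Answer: -79/5250 - I*√12129/409500 ≈ -0.015048 - 0.00026894*I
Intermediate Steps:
o = -8 (o = -⅕*40 = -8)
y = 1/39 ≈ 0.025641
c(f) = 158 + f (c(f) = f + 158 = 158 + f)
c(√(y + o))/(-10500) = (158 + √(1/39 - 8))/(-10500) = (158 + √(-311/39))*(-1/10500) = (158 + I*√12129/39)*(-1/10500) = -79/5250 - I*√12129/409500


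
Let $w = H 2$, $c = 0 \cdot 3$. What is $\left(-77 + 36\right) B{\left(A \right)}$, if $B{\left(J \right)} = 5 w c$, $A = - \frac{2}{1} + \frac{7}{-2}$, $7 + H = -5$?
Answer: $0$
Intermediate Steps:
$c = 0$
$H = -12$ ($H = -7 - 5 = -12$)
$w = -24$ ($w = \left(-12\right) 2 = -24$)
$A = - \frac{11}{2}$ ($A = \left(-2\right) 1 + 7 \left(- \frac{1}{2}\right) = -2 - \frac{7}{2} = - \frac{11}{2} \approx -5.5$)
$B{\left(J \right)} = 0$ ($B{\left(J \right)} = 5 \left(-24\right) 0 = \left(-120\right) 0 = 0$)
$\left(-77 + 36\right) B{\left(A \right)} = \left(-77 + 36\right) 0 = \left(-41\right) 0 = 0$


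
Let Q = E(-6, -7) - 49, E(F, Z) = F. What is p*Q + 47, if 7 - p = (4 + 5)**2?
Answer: 4117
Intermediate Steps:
Q = -55 (Q = -6 - 49 = -55)
p = -74 (p = 7 - (4 + 5)**2 = 7 - 1*9**2 = 7 - 1*81 = 7 - 81 = -74)
p*Q + 47 = -74*(-55) + 47 = 4070 + 47 = 4117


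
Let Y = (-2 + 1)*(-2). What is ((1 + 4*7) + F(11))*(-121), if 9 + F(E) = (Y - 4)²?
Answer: -2904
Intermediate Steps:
Y = 2 (Y = -1*(-2) = 2)
F(E) = -5 (F(E) = -9 + (2 - 4)² = -9 + (-2)² = -9 + 4 = -5)
((1 + 4*7) + F(11))*(-121) = ((1 + 4*7) - 5)*(-121) = ((1 + 28) - 5)*(-121) = (29 - 5)*(-121) = 24*(-121) = -2904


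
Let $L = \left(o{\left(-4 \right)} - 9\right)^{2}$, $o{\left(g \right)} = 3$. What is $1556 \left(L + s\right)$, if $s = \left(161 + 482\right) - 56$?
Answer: $969388$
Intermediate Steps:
$s = 587$ ($s = 643 - 56 = 587$)
$L = 36$ ($L = \left(3 - 9\right)^{2} = \left(-6\right)^{2} = 36$)
$1556 \left(L + s\right) = 1556 \left(36 + 587\right) = 1556 \cdot 623 = 969388$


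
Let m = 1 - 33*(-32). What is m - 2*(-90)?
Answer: 1237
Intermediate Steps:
m = 1057 (m = 1 + 1056 = 1057)
m - 2*(-90) = 1057 - 2*(-90) = 1057 - 1*(-180) = 1057 + 180 = 1237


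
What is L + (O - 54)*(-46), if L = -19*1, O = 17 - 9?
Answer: 2097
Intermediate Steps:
O = 8
L = -19
L + (O - 54)*(-46) = -19 + (8 - 54)*(-46) = -19 - 46*(-46) = -19 + 2116 = 2097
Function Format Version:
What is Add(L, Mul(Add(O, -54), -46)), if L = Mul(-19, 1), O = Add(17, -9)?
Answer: 2097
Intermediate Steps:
O = 8
L = -19
Add(L, Mul(Add(O, -54), -46)) = Add(-19, Mul(Add(8, -54), -46)) = Add(-19, Mul(-46, -46)) = Add(-19, 2116) = 2097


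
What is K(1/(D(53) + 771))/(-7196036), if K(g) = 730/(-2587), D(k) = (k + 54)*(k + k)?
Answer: 365/9308072566 ≈ 3.9213e-8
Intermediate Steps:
D(k) = 2*k*(54 + k) (D(k) = (54 + k)*(2*k) = 2*k*(54 + k))
K(g) = -730/2587 (K(g) = 730*(-1/2587) = -730/2587)
K(1/(D(53) + 771))/(-7196036) = -730/2587/(-7196036) = -730/2587*(-1/7196036) = 365/9308072566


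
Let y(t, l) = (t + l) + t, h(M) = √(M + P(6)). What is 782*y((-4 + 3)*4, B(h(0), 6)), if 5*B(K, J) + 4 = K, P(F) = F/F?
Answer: -33626/5 ≈ -6725.2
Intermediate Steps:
P(F) = 1
h(M) = √(1 + M) (h(M) = √(M + 1) = √(1 + M))
B(K, J) = -⅘ + K/5
y(t, l) = l + 2*t (y(t, l) = (l + t) + t = l + 2*t)
782*y((-4 + 3)*4, B(h(0), 6)) = 782*((-⅘ + √(1 + 0)/5) + 2*((-4 + 3)*4)) = 782*((-⅘ + √1/5) + 2*(-1*4)) = 782*((-⅘ + (⅕)*1) + 2*(-4)) = 782*((-⅘ + ⅕) - 8) = 782*(-⅗ - 8) = 782*(-43/5) = -33626/5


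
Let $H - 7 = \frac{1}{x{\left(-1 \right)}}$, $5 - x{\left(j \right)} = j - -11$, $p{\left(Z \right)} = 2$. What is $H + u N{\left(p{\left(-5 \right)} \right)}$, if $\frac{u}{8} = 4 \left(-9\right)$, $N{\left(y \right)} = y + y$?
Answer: $- \frac{5726}{5} \approx -1145.2$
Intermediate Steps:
$x{\left(j \right)} = -6 - j$ ($x{\left(j \right)} = 5 - \left(j - -11\right) = 5 - \left(j + 11\right) = 5 - \left(11 + j\right) = -6 - j$)
$N{\left(y \right)} = 2 y$
$H = \frac{34}{5}$ ($H = 7 + \frac{1}{-6 - -1} = 7 + \frac{1}{-6 + 1} = 7 + \frac{1}{-5} = 7 - \frac{1}{5} = \frac{34}{5} \approx 6.8$)
$u = -288$ ($u = 8 \cdot 4 \left(-9\right) = 8 \left(-36\right) = -288$)
$H + u N{\left(p{\left(-5 \right)} \right)} = \frac{34}{5} - 288 \cdot 2 \cdot 2 = \frac{34}{5} - 1152 = - \frac{5726}{5}$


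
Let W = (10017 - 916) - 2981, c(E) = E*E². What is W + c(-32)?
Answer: -26648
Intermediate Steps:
c(E) = E³
W = 6120 (W = 9101 - 2981 = 6120)
W + c(-32) = 6120 + (-32)³ = 6120 - 32768 = -26648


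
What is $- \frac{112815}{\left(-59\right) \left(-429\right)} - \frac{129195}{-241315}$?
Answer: $- \frac{1596926472}{407194931} \approx -3.9218$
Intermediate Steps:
$- \frac{112815}{\left(-59\right) \left(-429\right)} - \frac{129195}{-241315} = - \frac{112815}{25311} - - \frac{25839}{48263} = \left(-112815\right) \frac{1}{25311} + \frac{25839}{48263} = - \frac{37605}{8437} + \frac{25839}{48263} = - \frac{1596926472}{407194931}$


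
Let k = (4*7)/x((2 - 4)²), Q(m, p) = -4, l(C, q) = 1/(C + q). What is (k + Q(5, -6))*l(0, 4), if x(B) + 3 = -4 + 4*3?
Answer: ⅖ ≈ 0.40000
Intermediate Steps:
x(B) = 5 (x(B) = -3 + (-4 + 4*3) = -3 + (-4 + 12) = -3 + 8 = 5)
k = 28/5 (k = (4*7)/5 = 28*(⅕) = 28/5 ≈ 5.6000)
(k + Q(5, -6))*l(0, 4) = (28/5 - 4)/(0 + 4) = (8/5)/4 = (8/5)*(¼) = ⅖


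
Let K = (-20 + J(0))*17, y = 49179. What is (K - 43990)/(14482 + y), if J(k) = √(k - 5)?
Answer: -3410/4897 + 17*I*√5/63661 ≈ -0.69634 + 0.00059712*I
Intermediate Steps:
J(k) = √(-5 + k)
K = -340 + 17*I*√5 (K = (-20 + √(-5 + 0))*17 = (-20 + √(-5))*17 = (-20 + I*√5)*17 = -340 + 17*I*√5 ≈ -340.0 + 38.013*I)
(K - 43990)/(14482 + y) = ((-340 + 17*I*√5) - 43990)/(14482 + 49179) = (-44330 + 17*I*√5)/63661 = (-44330 + 17*I*√5)*(1/63661) = -3410/4897 + 17*I*√5/63661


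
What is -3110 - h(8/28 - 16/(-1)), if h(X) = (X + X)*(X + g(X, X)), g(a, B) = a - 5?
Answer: -196394/49 ≈ -4008.0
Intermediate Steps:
g(a, B) = -5 + a
h(X) = 2*X*(-5 + 2*X) (h(X) = (X + X)*(X + (-5 + X)) = (2*X)*(-5 + 2*X) = 2*X*(-5 + 2*X))
-3110 - h(8/28 - 16/(-1)) = -3110 - 2*(8/28 - 16/(-1))*(-5 + 2*(8/28 - 16/(-1))) = -3110 - 2*(8*(1/28) - 16*(-1))*(-5 + 2*(8*(1/28) - 16*(-1))) = -3110 - 2*(2/7 + 16)*(-5 + 2*(2/7 + 16)) = -3110 - 2*114*(-5 + 2*(114/7))/7 = -3110 - 2*114*(-5 + 228/7)/7 = -3110 - 2*114*193/(7*7) = -3110 - 1*44004/49 = -3110 - 44004/49 = -196394/49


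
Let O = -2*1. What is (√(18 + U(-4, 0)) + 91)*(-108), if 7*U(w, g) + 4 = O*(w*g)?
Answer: -9828 - 108*√854/7 ≈ -10279.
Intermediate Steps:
O = -2
U(w, g) = -4/7 - 2*g*w/7 (U(w, g) = -4/7 + (-2*w*g)/7 = -4/7 + (-2*g*w)/7 = -4/7 - 2*g*w/7)
(√(18 + U(-4, 0)) + 91)*(-108) = (√(18 + (-4/7 - 2/7*0*(-4))) + 91)*(-108) = (√(18 + (-4/7 + 0)) + 91)*(-108) = (√(18 - 4/7) + 91)*(-108) = (√(122/7) + 91)*(-108) = (√854/7 + 91)*(-108) = (91 + √854/7)*(-108) = -9828 - 108*√854/7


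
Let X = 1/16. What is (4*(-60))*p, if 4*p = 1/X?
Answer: -960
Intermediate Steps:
X = 1/16 ≈ 0.062500
p = 4 (p = 1/(4*(1/16)) = (¼)*16 = 4)
(4*(-60))*p = (4*(-60))*4 = -240*4 = -960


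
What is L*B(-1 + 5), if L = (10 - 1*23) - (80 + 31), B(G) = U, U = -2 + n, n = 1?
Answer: 124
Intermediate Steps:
U = -1 (U = -2 + 1 = -1)
B(G) = -1
L = -124 (L = (10 - 23) - 1*111 = -13 - 111 = -124)
L*B(-1 + 5) = -124*(-1) = 124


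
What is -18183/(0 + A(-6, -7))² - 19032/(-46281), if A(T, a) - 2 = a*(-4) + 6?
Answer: -90762439/6664464 ≈ -13.619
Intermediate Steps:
A(T, a) = 8 - 4*a (A(T, a) = 2 + (a*(-4) + 6) = 2 + (-4*a + 6) = 2 + (6 - 4*a) = 8 - 4*a)
-18183/(0 + A(-6, -7))² - 19032/(-46281) = -18183/(0 + (8 - 4*(-7)))² - 19032/(-46281) = -18183/(0 + (8 + 28))² - 19032*(-1/46281) = -18183/(0 + 36)² + 6344/15427 = -18183/(36²) + 6344/15427 = -18183/1296 + 6344/15427 = -18183*1/1296 + 6344/15427 = -6061/432 + 6344/15427 = -90762439/6664464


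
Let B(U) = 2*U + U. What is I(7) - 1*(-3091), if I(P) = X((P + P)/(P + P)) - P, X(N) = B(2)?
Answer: 3090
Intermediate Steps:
B(U) = 3*U
X(N) = 6 (X(N) = 3*2 = 6)
I(P) = 6 - P
I(7) - 1*(-3091) = (6 - 1*7) - 1*(-3091) = (6 - 7) + 3091 = -1 + 3091 = 3090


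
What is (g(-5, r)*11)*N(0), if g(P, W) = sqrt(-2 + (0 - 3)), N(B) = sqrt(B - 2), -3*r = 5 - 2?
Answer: -11*sqrt(10) ≈ -34.785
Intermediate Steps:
r = -1 (r = -(5 - 2)/3 = -1/3*3 = -1)
N(B) = sqrt(-2 + B)
g(P, W) = I*sqrt(5) (g(P, W) = sqrt(-2 - 3) = sqrt(-5) = I*sqrt(5))
(g(-5, r)*11)*N(0) = ((I*sqrt(5))*11)*sqrt(-2 + 0) = (11*I*sqrt(5))*sqrt(-2) = (11*I*sqrt(5))*(I*sqrt(2)) = -11*sqrt(10)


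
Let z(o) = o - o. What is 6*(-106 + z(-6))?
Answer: -636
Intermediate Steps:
z(o) = 0
6*(-106 + z(-6)) = 6*(-106 + 0) = 6*(-106) = -636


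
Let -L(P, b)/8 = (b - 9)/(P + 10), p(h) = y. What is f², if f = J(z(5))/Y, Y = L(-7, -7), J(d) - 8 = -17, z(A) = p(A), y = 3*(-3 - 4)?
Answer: 729/16384 ≈ 0.044495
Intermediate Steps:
y = -21 (y = 3*(-7) = -21)
p(h) = -21
z(A) = -21
J(d) = -9 (J(d) = 8 - 17 = -9)
L(P, b) = -8*(-9 + b)/(10 + P) (L(P, b) = -8*(b - 9)/(P + 10) = -8*(-9 + b)/(10 + P))
Y = 128/3 (Y = 8*(9 - 1*(-7))/(10 - 7) = 8*(9 + 7)/3 = 8*(⅓)*16 = 128/3 ≈ 42.667)
f = -27/128 (f = -9/128/3 = -9*3/128 = -27/128 ≈ -0.21094)
f² = (-27/128)² = 729/16384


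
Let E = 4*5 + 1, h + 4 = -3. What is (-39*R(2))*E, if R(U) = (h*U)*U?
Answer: 22932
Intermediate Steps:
h = -7 (h = -4 - 3 = -7)
R(U) = -7*U² (R(U) = (-7*U)*U = -7*U²)
E = 21 (E = 20 + 1 = 21)
(-39*R(2))*E = -(-273)*2²*21 = -(-273)*4*21 = -39*(-28)*21 = 1092*21 = 22932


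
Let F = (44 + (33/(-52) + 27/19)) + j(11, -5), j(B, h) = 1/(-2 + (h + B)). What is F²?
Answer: 123743376/61009 ≈ 2028.3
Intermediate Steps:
j(B, h) = 1/(-2 + B + h) (j(B, h) = 1/(-2 + (B + h)) = 1/(-2 + B + h))
F = 11124/247 (F = (44 + (33/(-52) + 27/19)) + 1/(-2 + 11 - 5) = (44 + (33*(-1/52) + 27*(1/19))) + 1/4 = (44 + (-33/52 + 27/19)) + ¼ = (44 + 777/988) + ¼ = 44249/988 + ¼ = 11124/247 ≈ 45.036)
F² = (11124/247)² = 123743376/61009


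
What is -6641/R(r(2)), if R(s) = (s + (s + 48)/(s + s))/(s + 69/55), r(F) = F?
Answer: -81982/55 ≈ -1490.6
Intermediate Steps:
R(s) = (s + (48 + s)/(2*s))/(69/55 + s) (R(s) = (s + (48 + s)/((2*s)))/(s + 69*(1/55)) = (s + (48 + s)*(1/(2*s)))/(s + 69/55) = (s + (48 + s)/(2*s))/(69/55 + s))
-6641/R(r(2)) = -6641*4*(69 + 55*2)/(55*(48 + 2 + 2*2²)) = -6641*4*(69 + 110)/(55*(48 + 2 + 2*4)) = -6641*716/(55*(48 + 2 + 8)) = -6641/((55/2)*(½)*(1/179)*58) = -6641/1595/358 = -6641*358/1595 = -81982/55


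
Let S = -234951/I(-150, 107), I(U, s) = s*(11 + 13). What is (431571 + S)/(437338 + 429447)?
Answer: 369346459/741967960 ≈ 0.49779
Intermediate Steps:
I(U, s) = 24*s (I(U, s) = s*24 = 24*s)
S = -78317/856 (S = -234951/(24*107) = -234951/2568 = -234951*1/2568 = -78317/856 ≈ -91.492)
(431571 + S)/(437338 + 429447) = (431571 - 78317/856)/(437338 + 429447) = (369346459/856)/866785 = (369346459/856)*(1/866785) = 369346459/741967960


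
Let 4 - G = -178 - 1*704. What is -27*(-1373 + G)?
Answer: 13149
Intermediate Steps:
G = 886 (G = 4 - (-178 - 1*704) = 4 - (-178 - 704) = 4 - 1*(-882) = 4 + 882 = 886)
-27*(-1373 + G) = -27*(-1373 + 886) = -27*(-487) = 13149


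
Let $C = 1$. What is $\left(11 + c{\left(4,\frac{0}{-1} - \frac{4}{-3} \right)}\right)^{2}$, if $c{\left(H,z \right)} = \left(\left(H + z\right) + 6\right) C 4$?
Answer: $\frac{28561}{9} \approx 3173.4$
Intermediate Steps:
$c{\left(H,z \right)} = 24 + 4 H + 4 z$ ($c{\left(H,z \right)} = \left(\left(H + z\right) + 6\right) 1 \cdot 4 = \left(6 + H + z\right) 1 \cdot 4 = \left(6 + H + z\right) 4 = 24 + 4 H + 4 z$)
$\left(11 + c{\left(4,\frac{0}{-1} - \frac{4}{-3} \right)}\right)^{2} = \left(11 + \left(24 + 4 \cdot 4 + 4 \left(\frac{0}{-1} - \frac{4}{-3}\right)\right)\right)^{2} = \left(11 + \left(24 + 16 + 4 \left(0 \left(-1\right) - - \frac{4}{3}\right)\right)\right)^{2} = \left(11 + \left(24 + 16 + 4 \left(0 + \frac{4}{3}\right)\right)\right)^{2} = \left(11 + \left(24 + 16 + 4 \cdot \frac{4}{3}\right)\right)^{2} = \left(11 + \left(24 + 16 + \frac{16}{3}\right)\right)^{2} = \left(11 + \frac{136}{3}\right)^{2} = \left(\frac{169}{3}\right)^{2} = \frac{28561}{9}$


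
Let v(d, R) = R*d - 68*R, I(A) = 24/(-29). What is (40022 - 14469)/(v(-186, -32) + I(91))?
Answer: 741037/235688 ≈ 3.1441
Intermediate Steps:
I(A) = -24/29 (I(A) = 24*(-1/29) = -24/29)
v(d, R) = -68*R + R*d
(40022 - 14469)/(v(-186, -32) + I(91)) = (40022 - 14469)/(-32*(-68 - 186) - 24/29) = 25553/(-32*(-254) - 24/29) = 25553/(8128 - 24/29) = 25553/(235688/29) = 25553*(29/235688) = 741037/235688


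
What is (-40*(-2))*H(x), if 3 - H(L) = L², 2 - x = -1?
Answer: -480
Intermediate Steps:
x = 3 (x = 2 - 1*(-1) = 2 + 1 = 3)
H(L) = 3 - L²
(-40*(-2))*H(x) = (-40*(-2))*(3 - 1*3²) = 80*(3 - 1*9) = 80*(3 - 9) = 80*(-6) = -480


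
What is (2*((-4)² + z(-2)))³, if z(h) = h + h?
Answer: 13824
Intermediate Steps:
z(h) = 2*h
(2*((-4)² + z(-2)))³ = (2*((-4)² + 2*(-2)))³ = (2*(16 - 4))³ = (2*12)³ = 24³ = 13824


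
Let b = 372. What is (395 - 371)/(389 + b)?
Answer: 24/761 ≈ 0.031537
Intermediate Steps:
(395 - 371)/(389 + b) = (395 - 371)/(389 + 372) = 24/761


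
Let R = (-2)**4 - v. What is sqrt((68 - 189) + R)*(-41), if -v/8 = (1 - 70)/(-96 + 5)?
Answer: -41*I*sqrt(819273)/91 ≈ -407.81*I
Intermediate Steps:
v = -552/91 (v = -8*(1 - 70)/(-96 + 5) = -(-552)/(-91) = -(-552)*(-1)/91 = -8*69/91 = -552/91 ≈ -6.0659)
R = 2008/91 (R = (-2)**4 - 1*(-552/91) = 16 + 552/91 = 2008/91 ≈ 22.066)
sqrt((68 - 189) + R)*(-41) = sqrt((68 - 189) + 2008/91)*(-41) = sqrt(-121 + 2008/91)*(-41) = sqrt(-9003/91)*(-41) = (I*sqrt(819273)/91)*(-41) = -41*I*sqrt(819273)/91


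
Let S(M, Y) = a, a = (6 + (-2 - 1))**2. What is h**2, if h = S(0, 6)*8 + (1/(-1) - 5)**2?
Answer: 11664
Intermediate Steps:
a = 9 (a = (6 - 3)**2 = 3**2 = 9)
S(M, Y) = 9
h = 108 (h = 9*8 + (1/(-1) - 5)**2 = 72 + (-1 - 5)**2 = 72 + (-6)**2 = 72 + 36 = 108)
h**2 = 108**2 = 11664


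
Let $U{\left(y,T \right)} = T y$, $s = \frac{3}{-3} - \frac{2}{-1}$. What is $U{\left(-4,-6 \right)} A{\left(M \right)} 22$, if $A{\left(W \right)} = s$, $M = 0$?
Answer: $528$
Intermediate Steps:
$s = 1$ ($s = 3 \left(- \frac{1}{3}\right) - -2 = -1 + 2 = 1$)
$A{\left(W \right)} = 1$
$U{\left(-4,-6 \right)} A{\left(M \right)} 22 = \left(-6\right) \left(-4\right) 1 \cdot 22 = 24 \cdot 1 \cdot 22 = 24 \cdot 22 = 528$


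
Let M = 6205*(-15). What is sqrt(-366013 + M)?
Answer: 4*I*sqrt(28693) ≈ 677.56*I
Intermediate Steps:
M = -93075
sqrt(-366013 + M) = sqrt(-366013 - 93075) = sqrt(-459088) = 4*I*sqrt(28693)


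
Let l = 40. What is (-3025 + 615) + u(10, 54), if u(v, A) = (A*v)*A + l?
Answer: 26790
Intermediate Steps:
u(v, A) = 40 + v*A² (u(v, A) = (A*v)*A + 40 = v*A² + 40 = 40 + v*A²)
(-3025 + 615) + u(10, 54) = (-3025 + 615) + (40 + 10*54²) = -2410 + (40 + 10*2916) = -2410 + (40 + 29160) = -2410 + 29200 = 26790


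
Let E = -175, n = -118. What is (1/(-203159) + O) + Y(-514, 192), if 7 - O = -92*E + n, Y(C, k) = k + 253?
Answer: -3155059271/203159 ≈ -15530.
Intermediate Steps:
Y(C, k) = 253 + k
O = -15975 (O = 7 - (-92*(-175) - 118) = 7 - (16100 - 118) = 7 - 1*15982 = 7 - 15982 = -15975)
(1/(-203159) + O) + Y(-514, 192) = (1/(-203159) - 15975) + (253 + 192) = (-1/203159 - 15975) + 445 = -3245465026/203159 + 445 = -3155059271/203159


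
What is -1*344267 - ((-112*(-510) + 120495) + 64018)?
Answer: -585900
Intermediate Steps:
-1*344267 - ((-112*(-510) + 120495) + 64018) = -344267 - ((57120 + 120495) + 64018) = -344267 - (177615 + 64018) = -344267 - 1*241633 = -344267 - 241633 = -585900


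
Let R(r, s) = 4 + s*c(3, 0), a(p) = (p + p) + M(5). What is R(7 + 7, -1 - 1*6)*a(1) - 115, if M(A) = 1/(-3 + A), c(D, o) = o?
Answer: -105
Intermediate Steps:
a(p) = ½ + 2*p (a(p) = (p + p) + 1/(-3 + 5) = 2*p + 1/2 = 2*p + ½ = ½ + 2*p)
R(r, s) = 4 (R(r, s) = 4 + s*0 = 4 + 0 = 4)
R(7 + 7, -1 - 1*6)*a(1) - 115 = 4*(½ + 2*1) - 115 = 4*(½ + 2) - 115 = 4*(5/2) - 115 = 10 - 115 = -105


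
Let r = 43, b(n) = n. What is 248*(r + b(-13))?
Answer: 7440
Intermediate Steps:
248*(r + b(-13)) = 248*(43 - 13) = 248*30 = 7440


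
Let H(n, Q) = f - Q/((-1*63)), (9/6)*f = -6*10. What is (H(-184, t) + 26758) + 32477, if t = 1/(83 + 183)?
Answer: 991989811/16758 ≈ 59195.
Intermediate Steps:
t = 1/266 ≈ 0.0037594
f = -40 (f = 2*(-6*10)/3 = (⅔)*(-60) = -40)
H(n, Q) = -40 + Q/63 (H(n, Q) = -40 - Q/((-1*63)) = -40 - Q/(-63) = -40 - Q*(-1)/63 = -40 - (-1)*Q/63 = -40 + Q/63)
(H(-184, t) + 26758) + 32477 = ((-40 + (1/63)*(1/266)) + 26758) + 32477 = ((-40 + 1/16758) + 26758) + 32477 = (-670319/16758 + 26758) + 32477 = 447740245/16758 + 32477 = 991989811/16758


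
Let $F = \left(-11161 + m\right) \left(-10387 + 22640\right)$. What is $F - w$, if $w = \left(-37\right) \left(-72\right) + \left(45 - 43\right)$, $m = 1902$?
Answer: $-113453193$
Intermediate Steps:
$F = -113450527$ ($F = \left(-11161 + 1902\right) \left(-10387 + 22640\right) = \left(-9259\right) 12253 = -113450527$)
$w = 2666$ ($w = 2664 + 2 = 2666$)
$F - w = -113450527 - 2666 = -113453193$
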